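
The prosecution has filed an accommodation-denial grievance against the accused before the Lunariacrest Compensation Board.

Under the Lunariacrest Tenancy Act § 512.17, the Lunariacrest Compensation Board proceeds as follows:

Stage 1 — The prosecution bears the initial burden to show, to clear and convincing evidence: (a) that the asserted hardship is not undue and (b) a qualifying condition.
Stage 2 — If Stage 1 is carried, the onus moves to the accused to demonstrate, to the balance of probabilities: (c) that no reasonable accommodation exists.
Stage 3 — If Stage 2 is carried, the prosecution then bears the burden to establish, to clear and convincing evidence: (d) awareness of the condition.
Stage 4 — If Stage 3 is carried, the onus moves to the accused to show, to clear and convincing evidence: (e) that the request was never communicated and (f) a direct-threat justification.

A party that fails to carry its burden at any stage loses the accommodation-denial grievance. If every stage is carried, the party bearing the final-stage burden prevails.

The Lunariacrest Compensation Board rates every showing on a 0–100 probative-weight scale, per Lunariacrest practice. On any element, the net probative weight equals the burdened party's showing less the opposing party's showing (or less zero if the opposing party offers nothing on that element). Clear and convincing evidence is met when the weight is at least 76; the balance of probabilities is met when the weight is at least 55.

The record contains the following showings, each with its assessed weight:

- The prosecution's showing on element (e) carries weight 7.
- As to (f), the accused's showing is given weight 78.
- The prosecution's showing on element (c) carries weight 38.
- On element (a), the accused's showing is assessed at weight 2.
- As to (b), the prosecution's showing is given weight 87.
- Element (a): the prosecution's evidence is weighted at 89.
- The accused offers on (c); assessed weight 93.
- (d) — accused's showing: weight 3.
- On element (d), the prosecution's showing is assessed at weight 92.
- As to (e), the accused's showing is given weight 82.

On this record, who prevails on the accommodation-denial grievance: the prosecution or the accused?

prosecution

Stage 1 (prosecution, clear and convincing evidence, weight is at least 76): (a) net 89−2=87 ≥ 76 — meets; (b) 87 ≥ 76 — meets.
  All elements met. The burden passes to the accused.
Stage 2 (accused, the balance of probabilities, weight is at least 55): (c) net 93−38=55 ≥ 55 — meets.
  All elements met. The burden passes to the prosecution.
Stage 3 (prosecution, clear and convincing evidence, weight is at least 76): (d) net 92−3=89 ≥ 76 — meets.
  The prosecution carries Stage 3; the accused now bears the burden.
Stage 4 (accused, clear and convincing evidence, weight is at least 76): (e) net 82−7=75 < 76 — fails; (f) 78 ≥ 76 — meets.
  The accused does not carry Stage 4.
The prosecution prevails.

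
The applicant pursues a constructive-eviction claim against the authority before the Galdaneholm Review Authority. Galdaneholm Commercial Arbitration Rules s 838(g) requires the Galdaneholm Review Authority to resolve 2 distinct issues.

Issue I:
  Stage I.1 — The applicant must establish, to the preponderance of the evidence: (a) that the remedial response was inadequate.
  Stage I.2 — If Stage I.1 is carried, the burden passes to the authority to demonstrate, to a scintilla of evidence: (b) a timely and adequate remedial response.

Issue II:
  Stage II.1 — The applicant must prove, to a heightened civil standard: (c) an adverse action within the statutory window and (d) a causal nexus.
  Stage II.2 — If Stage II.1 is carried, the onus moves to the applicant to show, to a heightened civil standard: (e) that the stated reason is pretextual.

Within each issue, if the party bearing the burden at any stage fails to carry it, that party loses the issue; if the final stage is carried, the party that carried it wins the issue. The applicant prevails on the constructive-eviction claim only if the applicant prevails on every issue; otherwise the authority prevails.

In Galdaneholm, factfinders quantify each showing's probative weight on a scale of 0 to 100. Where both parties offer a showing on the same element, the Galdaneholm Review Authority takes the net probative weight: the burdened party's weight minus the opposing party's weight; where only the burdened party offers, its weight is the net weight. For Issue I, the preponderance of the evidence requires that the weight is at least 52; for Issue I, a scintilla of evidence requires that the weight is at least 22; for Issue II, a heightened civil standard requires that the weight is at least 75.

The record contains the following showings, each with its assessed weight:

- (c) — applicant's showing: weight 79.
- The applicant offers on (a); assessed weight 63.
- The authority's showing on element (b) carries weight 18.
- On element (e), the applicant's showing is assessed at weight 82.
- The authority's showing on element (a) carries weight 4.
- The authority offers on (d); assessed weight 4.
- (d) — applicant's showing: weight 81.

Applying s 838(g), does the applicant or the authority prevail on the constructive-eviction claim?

— Issue I —
At Stage I.1 the applicant must meet the preponderance of the evidence (weight is at least 52): on (a) the weight is 63 less the opposing 4 gives net 59, which does reach 52, so (a) meets the standard.
  The applicant carries Stage I.1; the authority now bears the burden.
At Stage I.2 the authority must meet a scintilla of evidence (weight is at least 22): on (b) the weight is 18, < 22, so (b) does not meet the standard.
  Stage I.2 not carried; the authority fails its burden.
So the applicant prevails on this issue.
— Issue II —
Stage II.1 (applicant, a heightened civil standard, weight is at least 75): (c) 79 ≥ 75 — meets; (d) net 81−4=77 ≥ 75 — meets.
  All elements met. The applicant retains the burden for Stage II.2.
Stage II.2 (applicant, a heightened civil standard, weight is at least 75): (e) 82 ≥ 75 — meets.
  The applicant carries the last stage.
Every stage carried; the applicant prevails on this issue.
Per-issue: Issue I → applicant; Issue II → applicant. The applicant must prevail on every issue; overall, the applicant prevails.

applicant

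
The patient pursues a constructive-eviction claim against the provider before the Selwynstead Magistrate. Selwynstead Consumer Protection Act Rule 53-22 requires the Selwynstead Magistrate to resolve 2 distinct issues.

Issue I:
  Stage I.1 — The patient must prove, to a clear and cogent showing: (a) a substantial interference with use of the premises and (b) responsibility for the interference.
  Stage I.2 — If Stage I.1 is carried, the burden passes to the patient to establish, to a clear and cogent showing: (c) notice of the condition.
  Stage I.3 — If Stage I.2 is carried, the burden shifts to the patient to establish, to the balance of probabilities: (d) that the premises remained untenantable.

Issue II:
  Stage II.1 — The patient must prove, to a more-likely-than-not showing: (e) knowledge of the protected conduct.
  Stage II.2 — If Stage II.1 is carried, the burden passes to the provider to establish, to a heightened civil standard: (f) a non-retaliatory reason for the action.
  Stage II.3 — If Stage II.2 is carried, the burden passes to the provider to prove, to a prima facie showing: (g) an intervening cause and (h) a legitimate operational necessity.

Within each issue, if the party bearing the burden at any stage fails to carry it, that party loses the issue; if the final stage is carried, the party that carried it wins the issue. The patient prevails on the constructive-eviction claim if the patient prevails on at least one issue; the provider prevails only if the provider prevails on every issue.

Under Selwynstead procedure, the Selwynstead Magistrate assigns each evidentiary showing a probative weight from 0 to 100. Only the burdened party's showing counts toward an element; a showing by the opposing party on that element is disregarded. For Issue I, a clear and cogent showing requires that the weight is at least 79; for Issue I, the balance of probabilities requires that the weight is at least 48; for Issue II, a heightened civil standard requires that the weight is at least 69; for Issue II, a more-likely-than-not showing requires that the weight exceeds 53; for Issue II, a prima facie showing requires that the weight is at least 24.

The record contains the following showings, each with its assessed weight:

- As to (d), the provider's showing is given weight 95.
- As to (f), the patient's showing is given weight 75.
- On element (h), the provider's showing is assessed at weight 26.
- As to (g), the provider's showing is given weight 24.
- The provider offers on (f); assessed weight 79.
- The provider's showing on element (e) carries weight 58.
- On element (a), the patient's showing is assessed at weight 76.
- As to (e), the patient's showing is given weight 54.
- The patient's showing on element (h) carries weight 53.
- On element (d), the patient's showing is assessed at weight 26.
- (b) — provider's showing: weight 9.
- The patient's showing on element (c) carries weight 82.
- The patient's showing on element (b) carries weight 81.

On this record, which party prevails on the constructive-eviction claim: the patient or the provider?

provider

— Issue I —
Stage I.1 — burden on patient; standard: a clear and cogent showing (weight is at least 79).
    (a): 76 < 79 [not met]
    (b): 81 (provider's 9 disregarded) ≥ 79 [met]
  Stage I.1 not carried; the patient fails its burden.
So the provider prevails on this issue.
— Issue II —
At Stage II.1 the patient must meet a more-likely-than-not showing (weight exceeds 53): on (e) the weight is 54 (the provider's 58 is given no effect), > 53, so (e) meets the standard.
  Stage II.1 is satisfied; the onus moves to the provider.
At Stage II.2 the provider must meet a heightened civil standard (weight is at least 69): on (f) the weight is 79 (the patient's 75 is given no effect), which does reach 69, so (f) meets the standard.
  Stage II.2 is satisfied; the provider continues to bear the burden.
At Stage II.3 the provider must meet a prima facie showing (weight is at least 24): on (g) the weight is 24, ≥ 24, so (g) meets the standard; on (h) the weight is 26 (the patient's 53 is given no effect), ≥ 24, so (h) meets the standard.
  All elements met at the final stage.
With every stage satisfied, the provider prevails on this issue.
Per-issue: Issue I → provider; Issue II → provider. The patient must prevail on at least one issue; overall, the provider prevails.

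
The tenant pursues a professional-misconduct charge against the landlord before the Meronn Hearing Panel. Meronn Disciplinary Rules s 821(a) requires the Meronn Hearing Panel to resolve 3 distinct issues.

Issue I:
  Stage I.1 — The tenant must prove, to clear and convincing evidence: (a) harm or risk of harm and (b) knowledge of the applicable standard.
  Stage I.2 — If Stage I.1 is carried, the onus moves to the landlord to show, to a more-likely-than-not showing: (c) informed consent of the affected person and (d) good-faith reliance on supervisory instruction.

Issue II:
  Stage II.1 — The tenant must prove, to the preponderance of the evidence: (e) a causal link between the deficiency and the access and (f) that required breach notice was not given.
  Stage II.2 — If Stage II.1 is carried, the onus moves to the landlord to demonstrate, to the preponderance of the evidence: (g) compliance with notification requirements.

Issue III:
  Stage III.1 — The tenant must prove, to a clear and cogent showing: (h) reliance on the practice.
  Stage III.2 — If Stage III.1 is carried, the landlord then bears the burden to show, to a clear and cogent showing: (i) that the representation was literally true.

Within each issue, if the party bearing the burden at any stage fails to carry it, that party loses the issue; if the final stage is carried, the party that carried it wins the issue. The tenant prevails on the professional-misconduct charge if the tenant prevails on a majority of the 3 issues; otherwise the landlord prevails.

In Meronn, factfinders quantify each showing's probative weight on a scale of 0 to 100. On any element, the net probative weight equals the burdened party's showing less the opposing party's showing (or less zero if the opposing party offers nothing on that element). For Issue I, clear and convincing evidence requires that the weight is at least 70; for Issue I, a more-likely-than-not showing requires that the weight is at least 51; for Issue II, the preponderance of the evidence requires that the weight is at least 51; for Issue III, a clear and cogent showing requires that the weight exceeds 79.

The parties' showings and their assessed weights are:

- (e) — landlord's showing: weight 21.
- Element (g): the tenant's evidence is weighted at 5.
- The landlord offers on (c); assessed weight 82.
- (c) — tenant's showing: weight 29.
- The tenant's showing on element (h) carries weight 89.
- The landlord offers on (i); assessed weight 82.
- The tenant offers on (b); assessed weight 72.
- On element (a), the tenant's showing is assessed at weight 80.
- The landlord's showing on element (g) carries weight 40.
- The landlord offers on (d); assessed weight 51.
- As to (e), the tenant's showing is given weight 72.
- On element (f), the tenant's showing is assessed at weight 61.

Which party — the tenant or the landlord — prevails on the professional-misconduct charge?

— Issue I —
Stage I.1 (tenant, clear and convincing evidence, weight is at least 70): (a) 80 ≥ 70 — meets; (b) 72 ≥ 70 — meets.
  All elements met. The burden passes to the landlord.
Stage I.2 (landlord, a more-likely-than-not showing, weight is at least 51): (c) net 82−29=53 ≥ 51 — meets; (d) 51 ≥ 51 — meets.
  All elements met at the final stage.
With every stage satisfied, the landlord prevails on this issue.
— Issue II —
At Stage II.1 the tenant must meet the preponderance of the evidence (weight is at least 51): on (e) the weight is 72 less the opposing 21 gives net 51, which does reach 51, so (e) meets the standard; on (f) the weight is 61, which does reach 51, so (f) meets the standard.
  Stage II.1 is satisfied; the onus moves to the landlord.
At Stage II.2 the landlord must meet the preponderance of the evidence (weight is at least 51): on (g) the weight is 40 less the opposing 5 gives net 35, which does not reach 51, so (g) does not meet the standard.
  Stage II.2 not carried; the landlord fails its burden.
The tenant prevails on this issue.
— Issue III —
Stage III.1 — burden on tenant; standard: a clear and cogent showing (weight exceeds 79).
    (h): 89 > 79 [met]
  Stage III.1 is satisfied; the onus moves to the landlord.
Stage III.2 — burden on landlord; standard: a clear and cogent showing (weight exceeds 79).
    (i): 82 > 79 [met]
  Stage III.2 carried; the final stage is satisfied.
All stages carried — the landlord prevails on this issue.
Per-issue: Issue I → landlord; Issue II → tenant; Issue III → landlord. The tenant must prevail on a majority of issues; overall, the landlord prevails.

landlord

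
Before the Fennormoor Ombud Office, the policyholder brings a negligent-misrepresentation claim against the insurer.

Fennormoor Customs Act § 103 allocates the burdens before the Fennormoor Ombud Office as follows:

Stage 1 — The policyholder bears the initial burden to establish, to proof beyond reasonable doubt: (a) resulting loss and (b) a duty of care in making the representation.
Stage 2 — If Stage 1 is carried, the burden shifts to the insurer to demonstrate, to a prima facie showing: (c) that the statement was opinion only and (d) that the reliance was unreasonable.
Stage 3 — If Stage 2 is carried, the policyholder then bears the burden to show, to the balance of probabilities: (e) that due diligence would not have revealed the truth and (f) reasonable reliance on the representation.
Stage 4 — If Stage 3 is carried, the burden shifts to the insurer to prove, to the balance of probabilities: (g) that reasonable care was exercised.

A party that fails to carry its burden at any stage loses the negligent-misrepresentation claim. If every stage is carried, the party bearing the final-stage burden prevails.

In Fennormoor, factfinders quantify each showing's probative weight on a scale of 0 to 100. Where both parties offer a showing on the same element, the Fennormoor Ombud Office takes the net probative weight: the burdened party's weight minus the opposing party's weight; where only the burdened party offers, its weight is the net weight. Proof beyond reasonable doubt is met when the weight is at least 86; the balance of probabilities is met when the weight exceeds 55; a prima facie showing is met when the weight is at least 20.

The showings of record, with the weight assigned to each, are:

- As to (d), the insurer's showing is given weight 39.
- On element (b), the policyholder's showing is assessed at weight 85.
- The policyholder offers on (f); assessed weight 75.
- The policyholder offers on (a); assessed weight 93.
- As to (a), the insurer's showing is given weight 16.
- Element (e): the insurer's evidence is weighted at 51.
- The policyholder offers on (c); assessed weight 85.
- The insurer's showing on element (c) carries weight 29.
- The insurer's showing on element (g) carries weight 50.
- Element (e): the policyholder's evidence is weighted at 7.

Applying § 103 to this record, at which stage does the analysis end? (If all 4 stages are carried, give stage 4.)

At Stage 1 the policyholder must meet proof beyond reasonable doubt (weight is at least 86): on (a) the weight is 93 less the opposing 16 gives net 77, which does not reach 86, so (a) does not meet the standard; on (b) the weight is 85, which does not reach 86, so (b) does not meet the standard.
  The policyholder does not carry Stage 1.
The insurer prevails.

stage 1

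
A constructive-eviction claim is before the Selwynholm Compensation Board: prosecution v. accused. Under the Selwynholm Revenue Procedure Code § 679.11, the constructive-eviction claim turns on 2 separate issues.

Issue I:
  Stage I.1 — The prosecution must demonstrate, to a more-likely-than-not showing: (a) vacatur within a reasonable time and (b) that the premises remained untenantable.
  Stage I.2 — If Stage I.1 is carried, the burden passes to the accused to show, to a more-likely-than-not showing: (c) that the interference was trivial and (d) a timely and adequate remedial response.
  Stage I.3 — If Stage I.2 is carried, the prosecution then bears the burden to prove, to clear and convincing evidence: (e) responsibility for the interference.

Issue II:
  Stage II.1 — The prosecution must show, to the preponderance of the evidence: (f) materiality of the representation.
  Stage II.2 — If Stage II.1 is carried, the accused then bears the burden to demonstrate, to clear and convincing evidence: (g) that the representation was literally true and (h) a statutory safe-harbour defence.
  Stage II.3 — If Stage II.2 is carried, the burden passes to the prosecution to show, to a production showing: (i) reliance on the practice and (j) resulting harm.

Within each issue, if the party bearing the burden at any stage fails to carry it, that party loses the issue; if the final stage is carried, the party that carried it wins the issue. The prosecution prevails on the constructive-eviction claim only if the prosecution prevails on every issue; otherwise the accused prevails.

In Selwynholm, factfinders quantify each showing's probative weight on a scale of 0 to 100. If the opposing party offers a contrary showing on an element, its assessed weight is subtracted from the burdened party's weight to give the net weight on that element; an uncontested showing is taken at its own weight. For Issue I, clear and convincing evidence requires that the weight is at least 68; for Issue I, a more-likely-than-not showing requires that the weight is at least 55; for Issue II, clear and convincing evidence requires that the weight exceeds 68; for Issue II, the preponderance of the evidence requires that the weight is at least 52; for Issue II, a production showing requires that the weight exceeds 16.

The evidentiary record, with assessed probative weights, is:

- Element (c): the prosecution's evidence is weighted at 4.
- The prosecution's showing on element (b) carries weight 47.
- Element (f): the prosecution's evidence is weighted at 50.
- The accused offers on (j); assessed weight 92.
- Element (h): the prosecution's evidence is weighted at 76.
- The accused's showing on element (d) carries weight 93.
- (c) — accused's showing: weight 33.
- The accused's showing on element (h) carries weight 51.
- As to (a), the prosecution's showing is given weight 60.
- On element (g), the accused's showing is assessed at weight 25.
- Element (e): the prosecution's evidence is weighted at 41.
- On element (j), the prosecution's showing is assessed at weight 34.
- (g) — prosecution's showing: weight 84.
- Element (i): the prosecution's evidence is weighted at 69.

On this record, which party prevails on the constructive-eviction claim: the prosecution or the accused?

accused

— Issue I —
Stage I.1 (prosecution, a more-likely-than-not showing, weight is at least 55): (a) 60 ≥ 55 — meets; (b) 47 < 55 — fails.
  Not every element is met, so the prosecution fails to carry Stage I.1.
The accused prevails on this issue.
— Issue II —
Stage II.1 — burden on prosecution; standard: the preponderance of the evidence (weight is at least 52).
    (f): 50 < 52 [not met]
  Not every element is met, so the prosecution fails to carry Stage II.1.
The analysis ends at Stage II.1; the accused prevails on this issue.
Per-issue: Issue I → accused; Issue II → accused. The prosecution must prevail on every issue; overall, the accused prevails.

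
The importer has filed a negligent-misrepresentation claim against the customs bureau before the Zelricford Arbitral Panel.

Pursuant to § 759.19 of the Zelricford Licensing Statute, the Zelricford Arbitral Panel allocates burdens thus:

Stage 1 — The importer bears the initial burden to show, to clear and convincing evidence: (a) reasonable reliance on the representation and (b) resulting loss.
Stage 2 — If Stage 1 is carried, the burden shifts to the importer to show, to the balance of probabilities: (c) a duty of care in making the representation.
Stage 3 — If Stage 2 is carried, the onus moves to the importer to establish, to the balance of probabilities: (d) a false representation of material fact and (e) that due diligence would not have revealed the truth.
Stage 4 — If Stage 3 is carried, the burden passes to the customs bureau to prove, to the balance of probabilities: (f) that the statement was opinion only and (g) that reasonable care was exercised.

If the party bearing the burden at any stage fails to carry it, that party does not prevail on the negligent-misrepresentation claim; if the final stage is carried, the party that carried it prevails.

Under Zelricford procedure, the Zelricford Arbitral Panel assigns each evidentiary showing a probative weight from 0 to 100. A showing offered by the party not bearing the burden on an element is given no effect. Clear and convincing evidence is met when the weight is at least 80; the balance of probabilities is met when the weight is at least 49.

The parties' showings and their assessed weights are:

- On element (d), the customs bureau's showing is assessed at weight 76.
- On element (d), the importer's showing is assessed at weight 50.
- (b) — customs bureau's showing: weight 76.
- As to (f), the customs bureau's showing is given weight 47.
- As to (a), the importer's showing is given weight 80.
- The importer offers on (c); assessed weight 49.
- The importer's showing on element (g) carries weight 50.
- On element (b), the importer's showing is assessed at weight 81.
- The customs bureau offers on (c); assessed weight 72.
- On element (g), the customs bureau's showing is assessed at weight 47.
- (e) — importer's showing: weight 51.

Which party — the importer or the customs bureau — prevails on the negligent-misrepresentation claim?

Stage 1 — burden on importer; standard: clear and convincing evidence (weight is at least 80).
    (a): 80 ≥ 80 [met]
    (b): 81 (customs bureau's 76 disregarded) ≥ 80 [met]
  Stage 1 is satisfied; the importer continues to bear the burden.
Stage 2 — burden on importer; standard: the balance of probabilities (weight is at least 49).
    (c): 49 (customs bureau's 72 disregarded) ≥ 49 [met]
  All elements met. The importer retains the burden for Stage 3.
Stage 3 — burden on importer; standard: the balance of probabilities (weight is at least 49).
    (d): 50 (customs bureau's 76 disregarded) ≥ 49 [met]
    (e): 51 ≥ 49 [met]
  All elements met. The burden passes to the customs bureau.
Stage 4 — burden on customs bureau; standard: the balance of probabilities (weight is at least 49).
    (f): 47 < 49 [not met]
    (g): 47 (importer's 50 disregarded) < 49 [not met]
  Not every element is met, so the customs bureau fails to carry Stage 4.
The importer prevails.

importer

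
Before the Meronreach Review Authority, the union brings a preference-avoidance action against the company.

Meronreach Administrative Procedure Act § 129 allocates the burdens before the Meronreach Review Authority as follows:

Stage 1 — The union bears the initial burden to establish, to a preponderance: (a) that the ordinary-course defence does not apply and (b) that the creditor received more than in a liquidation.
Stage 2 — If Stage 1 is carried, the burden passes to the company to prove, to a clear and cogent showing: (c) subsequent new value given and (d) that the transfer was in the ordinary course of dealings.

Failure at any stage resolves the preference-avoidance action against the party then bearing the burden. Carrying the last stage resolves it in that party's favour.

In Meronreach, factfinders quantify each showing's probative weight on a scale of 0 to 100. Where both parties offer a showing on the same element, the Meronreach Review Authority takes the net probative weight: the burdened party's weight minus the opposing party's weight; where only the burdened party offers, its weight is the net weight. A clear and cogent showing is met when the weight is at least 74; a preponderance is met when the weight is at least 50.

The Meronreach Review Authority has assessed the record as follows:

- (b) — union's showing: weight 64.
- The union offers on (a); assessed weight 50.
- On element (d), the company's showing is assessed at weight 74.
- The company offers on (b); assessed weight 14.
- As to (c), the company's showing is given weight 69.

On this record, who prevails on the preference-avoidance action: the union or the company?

union

At Stage 1 the union must meet a preponderance (weight is at least 50): on (a) the weight is 50, which does reach 50, so (a) meets the standard; on (b) the weight is 64 less the opposing 14 gives net 50, ≥ 50, so (b) meets the standard.
  Stage 1 carried; the burden shifts to the company.
At Stage 2 the company must meet a clear and cogent showing (weight is at least 74): on (c) the weight is 69, < 74, so (c) does not meet the standard; on (d) the weight is 74, ≥ 74, so (d) meets the standard.
  Stage 2 not carried; the company fails its burden.
So the union prevails.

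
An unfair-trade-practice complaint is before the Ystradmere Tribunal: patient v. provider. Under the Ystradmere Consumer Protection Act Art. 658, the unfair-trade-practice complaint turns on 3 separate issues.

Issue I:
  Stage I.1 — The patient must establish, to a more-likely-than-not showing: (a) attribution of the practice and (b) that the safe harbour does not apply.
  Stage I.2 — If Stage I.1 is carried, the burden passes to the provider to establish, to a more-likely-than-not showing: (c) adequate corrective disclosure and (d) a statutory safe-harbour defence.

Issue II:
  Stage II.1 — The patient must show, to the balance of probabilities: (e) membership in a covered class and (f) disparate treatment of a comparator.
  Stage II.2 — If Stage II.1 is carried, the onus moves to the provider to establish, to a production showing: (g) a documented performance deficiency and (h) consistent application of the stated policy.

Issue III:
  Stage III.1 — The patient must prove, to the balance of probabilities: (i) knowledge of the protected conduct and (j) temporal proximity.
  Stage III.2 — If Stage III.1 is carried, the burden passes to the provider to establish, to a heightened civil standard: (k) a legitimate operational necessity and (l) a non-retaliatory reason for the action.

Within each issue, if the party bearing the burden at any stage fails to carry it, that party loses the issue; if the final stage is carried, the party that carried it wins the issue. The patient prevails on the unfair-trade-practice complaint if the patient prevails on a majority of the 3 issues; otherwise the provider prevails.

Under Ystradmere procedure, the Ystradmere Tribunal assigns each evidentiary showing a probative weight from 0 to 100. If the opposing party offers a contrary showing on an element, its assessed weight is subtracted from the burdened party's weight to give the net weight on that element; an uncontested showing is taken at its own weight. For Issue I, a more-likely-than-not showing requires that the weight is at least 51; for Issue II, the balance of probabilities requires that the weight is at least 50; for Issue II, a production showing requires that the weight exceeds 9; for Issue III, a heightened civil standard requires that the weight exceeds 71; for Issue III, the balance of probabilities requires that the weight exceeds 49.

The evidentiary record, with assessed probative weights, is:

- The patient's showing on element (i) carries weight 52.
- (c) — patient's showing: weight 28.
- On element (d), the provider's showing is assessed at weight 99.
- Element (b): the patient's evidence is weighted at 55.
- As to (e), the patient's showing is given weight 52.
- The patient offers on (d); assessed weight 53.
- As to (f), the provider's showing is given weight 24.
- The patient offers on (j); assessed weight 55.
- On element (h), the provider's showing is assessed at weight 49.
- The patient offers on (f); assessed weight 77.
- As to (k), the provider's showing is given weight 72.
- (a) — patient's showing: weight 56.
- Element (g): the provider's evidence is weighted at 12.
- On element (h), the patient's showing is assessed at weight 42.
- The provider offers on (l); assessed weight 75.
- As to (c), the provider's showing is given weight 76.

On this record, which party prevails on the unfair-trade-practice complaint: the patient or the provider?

patient

— Issue I —
Stage I.1 — burden on patient; standard: a more-likely-than-not showing (weight is at least 51).
    (a): 56 ≥ 51 [met]
    (b): 55 ≥ 51 [met]
  Stage I.1 carried; the burden shifts to the provider.
Stage I.2 — burden on provider; standard: a more-likely-than-not showing (weight is at least 51).
    (c): 76 − 28 = 48 < 51 [not met]
    (d): 99 − 53 = 46 < 51 [not met]
  The provider does not carry Stage I.2.
The patient prevails on this issue.
— Issue II —
Stage II.1 (patient, the balance of probabilities, weight is at least 50): (e) 52 ≥ 50 — meets; (f) net 77−24=53 ≥ 50 — meets.
  Stage II.1 is satisfied; the onus moves to the provider.
Stage II.2 (provider, a production showing, weight exceeds 9): (g) 12 > 9 — meets; (h) net 49−42=7 ≤ 9 — fails.
  Stage II.2 not carried; the provider fails its burden.
The patient prevails on this issue.
— Issue III —
Stage III.1 — burden on patient; standard: the balance of probabilities (weight exceeds 49).
    (i): 52 > 49 [met]
    (j): 55 > 49 [met]
  The patient carries Stage III.1; the provider now bears the burden.
Stage III.2 — burden on provider; standard: a heightened civil standard (weight exceeds 71).
    (k): 72 > 71 [met]
    (l): 75 > 71 [met]
  Stage III.2 carried; the final stage is satisfied.
All stages carried — the provider prevails on this issue.
Per-issue: Issue I → patient; Issue II → patient; Issue III → provider. The patient must prevail on a majority of issues; overall, the patient prevails.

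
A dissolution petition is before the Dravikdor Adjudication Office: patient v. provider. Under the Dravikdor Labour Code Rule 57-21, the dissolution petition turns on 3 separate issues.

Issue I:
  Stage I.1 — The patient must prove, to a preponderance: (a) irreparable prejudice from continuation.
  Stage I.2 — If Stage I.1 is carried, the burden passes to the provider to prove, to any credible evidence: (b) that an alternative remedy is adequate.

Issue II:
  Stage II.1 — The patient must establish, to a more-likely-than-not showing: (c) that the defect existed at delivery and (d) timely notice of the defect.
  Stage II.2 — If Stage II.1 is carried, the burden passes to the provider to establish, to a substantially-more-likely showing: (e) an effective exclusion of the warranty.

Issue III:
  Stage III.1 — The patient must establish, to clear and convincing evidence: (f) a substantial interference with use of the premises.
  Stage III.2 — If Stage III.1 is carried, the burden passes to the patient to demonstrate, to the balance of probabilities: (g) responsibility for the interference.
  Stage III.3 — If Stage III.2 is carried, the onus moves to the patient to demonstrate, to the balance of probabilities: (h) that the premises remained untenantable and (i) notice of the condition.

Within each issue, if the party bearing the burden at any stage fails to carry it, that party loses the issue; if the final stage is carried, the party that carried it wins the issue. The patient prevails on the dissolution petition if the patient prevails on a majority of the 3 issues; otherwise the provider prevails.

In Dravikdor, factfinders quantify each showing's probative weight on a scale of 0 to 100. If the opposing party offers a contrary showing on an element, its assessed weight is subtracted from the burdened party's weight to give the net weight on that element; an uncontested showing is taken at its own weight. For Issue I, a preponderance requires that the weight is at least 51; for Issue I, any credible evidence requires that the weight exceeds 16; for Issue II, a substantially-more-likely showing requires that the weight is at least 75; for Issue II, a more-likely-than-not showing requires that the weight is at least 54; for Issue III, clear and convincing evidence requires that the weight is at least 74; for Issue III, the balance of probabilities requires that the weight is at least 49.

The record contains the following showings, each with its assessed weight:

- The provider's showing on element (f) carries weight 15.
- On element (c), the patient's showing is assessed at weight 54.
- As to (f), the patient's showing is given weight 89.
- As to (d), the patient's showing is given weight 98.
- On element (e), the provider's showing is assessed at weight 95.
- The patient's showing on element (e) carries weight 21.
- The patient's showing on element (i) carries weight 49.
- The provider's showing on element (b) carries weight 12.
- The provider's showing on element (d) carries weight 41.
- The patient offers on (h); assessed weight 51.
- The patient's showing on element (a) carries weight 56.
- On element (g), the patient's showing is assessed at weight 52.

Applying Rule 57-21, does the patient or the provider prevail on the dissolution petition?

— Issue I —
Stage I.1 — burden on patient; standard: a preponderance (weight is at least 51).
    (a): 56 ≥ 51 [met]
  All elements met. The burden passes to the provider.
Stage I.2 — burden on provider; standard: any credible evidence (weight exceeds 16).
    (b): 12 ≤ 16 [not met]
  Stage I.2 not carried; the provider fails its burden.
The patient prevails on this issue.
— Issue II —
Stage II.1 — burden on patient; standard: a more-likely-than-not showing (weight is at least 54).
    (c): 54 ≥ 54 [met]
    (d): 98 − 41 = 57 ≥ 54 [met]
  Stage II.1 carried; the burden shifts to the provider.
Stage II.2 — burden on provider; standard: a substantially-more-likely showing (weight is at least 75).
    (e): 95 − 21 = 74 < 75 [not met]
  The provider does not carry Stage II.2.
The patient prevails on this issue.
— Issue III —
Stage III.1 — burden on patient; standard: clear and convincing evidence (weight is at least 74).
    (f): 89 − 15 = 74 ≥ 74 [met]
  All elements met. The patient retains the burden for Stage III.2.
Stage III.2 — burden on patient; standard: the balance of probabilities (weight is at least 49).
    (g): 52 ≥ 49 [met]
  Stage III.2 carried; the burden remains with the patient.
Stage III.3 — burden on patient; standard: the balance of probabilities (weight is at least 49).
    (h): 51 ≥ 49 [met]
    (i): 49 ≥ 49 [met]
  Stage III.3 carried; the final stage is satisfied.
Every stage carried; the patient prevails on this issue.
Per-issue: Issue I → patient; Issue II → patient; Issue III → patient. The patient must prevail on a majority of issues; overall, the patient prevails.

patient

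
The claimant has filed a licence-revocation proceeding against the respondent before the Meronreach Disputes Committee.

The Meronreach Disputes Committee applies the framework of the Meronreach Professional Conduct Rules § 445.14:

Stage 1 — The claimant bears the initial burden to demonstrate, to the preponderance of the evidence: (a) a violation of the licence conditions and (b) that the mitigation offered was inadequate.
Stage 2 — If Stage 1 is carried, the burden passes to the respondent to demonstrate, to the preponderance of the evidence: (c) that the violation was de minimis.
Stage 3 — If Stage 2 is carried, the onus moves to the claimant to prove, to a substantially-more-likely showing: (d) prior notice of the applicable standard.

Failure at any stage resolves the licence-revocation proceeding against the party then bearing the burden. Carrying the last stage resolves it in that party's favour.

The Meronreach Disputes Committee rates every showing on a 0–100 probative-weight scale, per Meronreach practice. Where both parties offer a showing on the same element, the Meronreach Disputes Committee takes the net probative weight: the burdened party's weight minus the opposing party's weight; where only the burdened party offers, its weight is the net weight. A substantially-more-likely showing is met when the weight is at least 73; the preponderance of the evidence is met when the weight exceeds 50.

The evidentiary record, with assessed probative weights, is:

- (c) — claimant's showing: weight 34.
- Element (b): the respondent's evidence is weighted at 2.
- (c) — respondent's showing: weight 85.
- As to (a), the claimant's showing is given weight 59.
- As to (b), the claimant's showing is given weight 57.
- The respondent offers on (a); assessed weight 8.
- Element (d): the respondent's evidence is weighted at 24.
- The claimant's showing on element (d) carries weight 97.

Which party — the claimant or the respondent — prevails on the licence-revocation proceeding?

claimant

Stage 1 — burden on claimant; standard: the preponderance of the evidence (weight exceeds 50).
    (a): 59 − 8 = 51 > 50 [met]
    (b): 57 − 2 = 55 > 50 [met]
  Stage 1 is satisfied; the onus moves to the respondent.
Stage 2 — burden on respondent; standard: the preponderance of the evidence (weight exceeds 50).
    (c): 85 − 34 = 51 > 50 [met]
  Stage 2 carried; the burden shifts to the claimant.
Stage 3 — burden on claimant; standard: a substantially-more-likely showing (weight is at least 73).
    (d): 97 − 24 = 73 ≥ 73 [met]
  The claimant carries the last stage.
With every stage satisfied, the claimant prevails.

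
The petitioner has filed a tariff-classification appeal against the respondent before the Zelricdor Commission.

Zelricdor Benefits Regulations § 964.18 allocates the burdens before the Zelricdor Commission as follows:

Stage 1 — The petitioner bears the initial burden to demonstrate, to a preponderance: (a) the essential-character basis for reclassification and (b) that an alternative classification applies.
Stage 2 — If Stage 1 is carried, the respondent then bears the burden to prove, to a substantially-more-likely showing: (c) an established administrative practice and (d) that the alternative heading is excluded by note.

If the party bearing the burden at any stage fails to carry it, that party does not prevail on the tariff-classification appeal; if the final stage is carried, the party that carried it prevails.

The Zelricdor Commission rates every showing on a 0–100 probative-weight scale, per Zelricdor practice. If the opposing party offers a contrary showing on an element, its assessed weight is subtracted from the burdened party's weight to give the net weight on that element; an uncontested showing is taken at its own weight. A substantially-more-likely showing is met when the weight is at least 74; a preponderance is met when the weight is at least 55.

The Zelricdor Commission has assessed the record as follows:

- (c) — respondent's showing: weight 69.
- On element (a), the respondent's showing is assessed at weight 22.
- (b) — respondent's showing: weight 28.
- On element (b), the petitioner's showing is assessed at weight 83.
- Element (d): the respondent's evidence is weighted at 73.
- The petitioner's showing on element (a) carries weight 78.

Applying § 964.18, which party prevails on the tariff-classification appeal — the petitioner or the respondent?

petitioner

Stage 1 — burden on petitioner; standard: a preponderance (weight is at least 55).
    (a): 78 − 22 = 56 ≥ 55 [met]
    (b): 83 − 28 = 55 ≥ 55 [met]
  Stage 1 is satisfied; the onus moves to the respondent.
Stage 2 — burden on respondent; standard: a substantially-more-likely showing (weight is at least 74).
    (c): 69 < 74 [not met]
    (d): 73 < 74 [not met]
  The respondent does not carry Stage 2.
The petitioner prevails.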